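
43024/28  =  10756/7 = 1536.57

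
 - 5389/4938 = -2  +  4487/4938= -1.09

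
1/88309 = 1/88309 =0.00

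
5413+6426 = 11839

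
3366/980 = 1683/490 = 3.43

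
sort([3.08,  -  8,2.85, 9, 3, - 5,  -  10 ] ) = [-10, - 8, - 5, 2.85,3,3.08,9 ]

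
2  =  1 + 1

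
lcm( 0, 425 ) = 0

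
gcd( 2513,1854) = 1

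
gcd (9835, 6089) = 1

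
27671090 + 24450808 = 52121898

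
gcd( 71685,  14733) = 9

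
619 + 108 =727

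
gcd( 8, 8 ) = 8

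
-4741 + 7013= 2272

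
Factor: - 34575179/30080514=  - 2^( - 1 ) * 3^( - 1)*17^( - 1 )*79^(  -  1)*167^1*3733^( - 1)*207037^1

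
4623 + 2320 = 6943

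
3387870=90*37643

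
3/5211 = 1/1737= 0.00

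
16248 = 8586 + 7662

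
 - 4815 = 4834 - 9649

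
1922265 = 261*7365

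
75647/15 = 75647/15 = 5043.13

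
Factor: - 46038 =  - 2^1 * 3^1*7673^1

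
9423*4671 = 44014833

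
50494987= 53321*947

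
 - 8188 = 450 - 8638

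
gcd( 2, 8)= 2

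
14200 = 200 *71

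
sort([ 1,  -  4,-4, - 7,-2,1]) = [ - 7,  -  4, - 4,-2,1,1]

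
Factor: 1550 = 2^1 * 5^2*31^1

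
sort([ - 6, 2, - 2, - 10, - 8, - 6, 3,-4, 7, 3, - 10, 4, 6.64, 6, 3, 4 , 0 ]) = [-10, - 10, - 8, - 6, - 6, - 4, - 2, 0,2, 3, 3, 3, 4, 4 , 6,  6.64,  7] 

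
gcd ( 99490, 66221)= 1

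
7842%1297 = 60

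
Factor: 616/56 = 11 = 11^1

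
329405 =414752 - 85347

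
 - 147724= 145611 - 293335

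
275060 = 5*55012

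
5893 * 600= 3535800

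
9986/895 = 11 + 141/895 = 11.16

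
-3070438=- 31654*97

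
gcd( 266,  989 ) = 1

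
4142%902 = 534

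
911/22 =911/22  =  41.41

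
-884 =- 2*442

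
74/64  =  37/32 = 1.16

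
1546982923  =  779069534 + 767913389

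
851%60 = 11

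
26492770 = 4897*5410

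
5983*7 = 41881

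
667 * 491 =327497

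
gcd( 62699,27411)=1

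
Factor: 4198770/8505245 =839754/1701049  =  2^1*3^3 * 7^ ( - 1 )*41^( - 1)*5927^( - 1)*15551^1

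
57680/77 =749 + 1/11 =749.09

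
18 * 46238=832284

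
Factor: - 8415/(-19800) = 17/40 = 2^( - 3)*5^(- 1) * 17^1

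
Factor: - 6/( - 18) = 3^( -1 ) = 1/3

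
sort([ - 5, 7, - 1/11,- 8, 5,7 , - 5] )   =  [ - 8 ,- 5, - 5,-1/11, 5,  7, 7]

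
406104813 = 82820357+323284456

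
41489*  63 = 2613807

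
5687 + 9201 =14888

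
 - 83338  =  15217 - 98555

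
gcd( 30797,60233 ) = 1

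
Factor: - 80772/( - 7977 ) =26924/2659= 2^2*53^1*127^1 * 2659^( - 1 )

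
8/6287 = 8/6287 =0.00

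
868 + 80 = 948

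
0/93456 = 0  =  0.00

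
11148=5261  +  5887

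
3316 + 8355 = 11671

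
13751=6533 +7218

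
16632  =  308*54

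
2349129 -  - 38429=2387558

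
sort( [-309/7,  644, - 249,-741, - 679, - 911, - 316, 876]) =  [ - 911,  -  741, - 679, - 316, - 249, - 309/7, 644, 876 ]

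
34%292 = 34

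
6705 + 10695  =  17400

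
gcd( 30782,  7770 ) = 2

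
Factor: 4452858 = 2^1*3^2*247381^1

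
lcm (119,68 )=476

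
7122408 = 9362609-2240201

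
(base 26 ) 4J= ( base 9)146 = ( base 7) 234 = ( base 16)7B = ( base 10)123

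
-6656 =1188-7844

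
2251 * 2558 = 5758058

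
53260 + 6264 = 59524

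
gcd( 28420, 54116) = 4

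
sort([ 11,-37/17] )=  [ - 37/17,11] 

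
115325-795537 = - 680212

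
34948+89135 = 124083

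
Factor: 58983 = 3^1 * 19661^1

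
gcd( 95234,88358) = 2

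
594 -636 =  - 42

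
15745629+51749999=67495628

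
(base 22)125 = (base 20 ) 16D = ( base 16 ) 215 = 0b1000010101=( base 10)533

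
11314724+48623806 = 59938530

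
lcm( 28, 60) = 420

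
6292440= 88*71505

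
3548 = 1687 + 1861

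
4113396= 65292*63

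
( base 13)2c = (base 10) 38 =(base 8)46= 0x26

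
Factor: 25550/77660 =2^( - 1)*5^1*7^1 *11^(-1)*73^1*353^ (-1) = 2555/7766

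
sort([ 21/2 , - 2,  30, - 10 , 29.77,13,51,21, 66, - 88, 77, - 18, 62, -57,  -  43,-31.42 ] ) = [ - 88,-57, - 43, - 31.42,-18 , - 10, - 2,21/2,13 , 21 , 29.77, 30,  51, 62,  66,  77]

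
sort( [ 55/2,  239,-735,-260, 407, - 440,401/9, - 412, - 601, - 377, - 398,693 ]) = [ - 735 , - 601, - 440, - 412, - 398, - 377,-260, 55/2,401/9,239, 407, 693 ] 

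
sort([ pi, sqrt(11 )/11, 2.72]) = [sqrt(11)/11, 2.72, pi]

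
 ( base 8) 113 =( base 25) 30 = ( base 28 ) 2J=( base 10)75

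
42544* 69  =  2935536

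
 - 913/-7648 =913/7648 = 0.12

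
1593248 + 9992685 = 11585933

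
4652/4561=1 + 91/4561 = 1.02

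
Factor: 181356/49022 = 2^1 * 3^1*7^1*17^1*193^ ( - 1) = 714/193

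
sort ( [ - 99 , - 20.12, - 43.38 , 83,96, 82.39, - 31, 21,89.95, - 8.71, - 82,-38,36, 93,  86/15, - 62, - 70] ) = [-99, - 82 , - 70,-62,- 43.38, - 38, - 31, - 20.12, - 8.71, 86/15  ,  21,36, 82.39,  83, 89.95,93, 96]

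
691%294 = 103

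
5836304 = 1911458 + 3924846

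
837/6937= 837/6937=0.12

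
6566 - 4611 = 1955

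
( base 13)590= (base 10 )962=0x3C2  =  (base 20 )282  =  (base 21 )23h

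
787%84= 31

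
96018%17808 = 6978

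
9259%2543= 1630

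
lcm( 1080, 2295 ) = 18360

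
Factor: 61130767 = 223^1*467^1 *587^1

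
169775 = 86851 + 82924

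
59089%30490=28599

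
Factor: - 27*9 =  - 3^5 = - 243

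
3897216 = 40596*96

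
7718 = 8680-962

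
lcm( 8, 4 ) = 8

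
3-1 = 2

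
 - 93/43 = - 93/43 = - 2.16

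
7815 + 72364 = 80179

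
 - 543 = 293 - 836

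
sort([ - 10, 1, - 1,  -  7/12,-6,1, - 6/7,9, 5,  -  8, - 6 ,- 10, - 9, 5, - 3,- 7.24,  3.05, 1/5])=[ -10, - 10,  -  9 , -8, - 7.24,-6, - 6 , -3 , - 1, - 6/7 , -7/12 , 1/5, 1,1, 3.05 , 5 , 5, 9] 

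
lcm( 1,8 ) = 8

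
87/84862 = 87/84862 = 0.00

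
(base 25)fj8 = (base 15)2dc3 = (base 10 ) 9858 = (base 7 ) 40512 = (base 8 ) 23202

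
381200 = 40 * 9530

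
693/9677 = 693/9677 = 0.07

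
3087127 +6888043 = 9975170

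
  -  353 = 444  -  797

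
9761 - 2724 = 7037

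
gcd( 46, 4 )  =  2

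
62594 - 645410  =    -  582816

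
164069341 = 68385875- - 95683466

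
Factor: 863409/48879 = 287803/16293 = 3^( - 1)*277^1*1039^1*5431^( - 1)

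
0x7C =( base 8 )174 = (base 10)124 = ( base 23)59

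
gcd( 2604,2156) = 28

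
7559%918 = 215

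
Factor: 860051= 860051^1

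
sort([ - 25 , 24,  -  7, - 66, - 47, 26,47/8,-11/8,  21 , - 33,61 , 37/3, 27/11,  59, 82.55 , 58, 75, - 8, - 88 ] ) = [ - 88, - 66 ,-47, - 33,  -  25, - 8, - 7, - 11/8,27/11,  47/8,37/3 , 21,24,26,58, 59, 61,75, 82.55 ] 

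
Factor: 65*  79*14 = 2^1*5^1*7^1*13^1 * 79^1 = 71890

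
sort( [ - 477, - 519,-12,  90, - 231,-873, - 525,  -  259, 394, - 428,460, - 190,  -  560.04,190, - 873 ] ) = [ - 873, - 873, - 560.04, - 525, - 519, - 477, - 428, - 259, - 231, - 190, - 12,  90,190,394, 460]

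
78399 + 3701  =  82100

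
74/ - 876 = -1 + 401/438 = - 0.08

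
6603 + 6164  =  12767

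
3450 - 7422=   -  3972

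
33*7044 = 232452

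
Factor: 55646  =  2^1*27823^1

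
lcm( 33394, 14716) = 868244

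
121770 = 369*330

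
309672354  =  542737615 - 233065261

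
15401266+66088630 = 81489896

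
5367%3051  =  2316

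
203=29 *7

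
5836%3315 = 2521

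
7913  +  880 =8793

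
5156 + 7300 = 12456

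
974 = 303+671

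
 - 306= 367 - 673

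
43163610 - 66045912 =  - 22882302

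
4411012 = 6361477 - 1950465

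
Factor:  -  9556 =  - 2^2*2389^1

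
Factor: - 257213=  -11^1*67^1*349^1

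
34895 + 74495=109390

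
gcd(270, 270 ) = 270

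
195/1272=65/424 = 0.15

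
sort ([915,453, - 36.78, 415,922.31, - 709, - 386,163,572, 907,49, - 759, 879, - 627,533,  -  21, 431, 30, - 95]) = [ - 759, - 709, - 627, - 386, - 95, - 36.78,-21 , 30,49,  163,415, 431, 453,533, 572,  879,  907,915,922.31]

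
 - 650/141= - 5 + 55/141 = - 4.61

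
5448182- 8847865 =-3399683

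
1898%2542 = 1898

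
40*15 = 600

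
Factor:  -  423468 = -2^2*3^4*1307^1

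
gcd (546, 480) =6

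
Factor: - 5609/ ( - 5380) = 2^( -2)*5^( - 1) * 71^1*79^1*269^( - 1)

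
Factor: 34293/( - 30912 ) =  - 71/64 =- 2^(-6 )*71^1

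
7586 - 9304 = -1718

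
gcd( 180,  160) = 20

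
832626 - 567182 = 265444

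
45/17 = 45/17= 2.65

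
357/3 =119 = 119.00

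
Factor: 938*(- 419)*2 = -2^2 *7^1*67^1*419^1 = - 786044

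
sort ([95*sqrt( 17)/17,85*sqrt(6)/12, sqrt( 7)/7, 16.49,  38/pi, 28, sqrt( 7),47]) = [ sqrt( 7)/7 , sqrt(7), 38/pi,16.49, 85 * sqrt(6)/12,95*sqrt( 17)/17, 28, 47 ] 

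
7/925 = 7/925 = 0.01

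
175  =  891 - 716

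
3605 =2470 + 1135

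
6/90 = 1/15= 0.07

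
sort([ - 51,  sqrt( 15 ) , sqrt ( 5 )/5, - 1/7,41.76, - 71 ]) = [ - 71, - 51,-1/7,sqrt(5 ) /5,sqrt ( 15),41.76 ]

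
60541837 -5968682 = 54573155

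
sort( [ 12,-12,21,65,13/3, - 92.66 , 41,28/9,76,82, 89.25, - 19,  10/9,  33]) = [ - 92.66, - 19, - 12,10/9,28/9,13/3,12,21,33,41, 65,76,82, 89.25] 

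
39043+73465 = 112508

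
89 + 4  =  93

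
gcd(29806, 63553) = 7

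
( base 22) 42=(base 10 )90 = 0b1011010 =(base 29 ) 33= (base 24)3i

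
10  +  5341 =5351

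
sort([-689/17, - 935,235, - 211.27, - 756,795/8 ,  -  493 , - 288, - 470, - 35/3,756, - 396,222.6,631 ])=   [ - 935, - 756, - 493, - 470,-396, - 288, - 211.27 , - 689/17, - 35/3, 795/8,222.6,235,631,756 ] 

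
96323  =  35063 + 61260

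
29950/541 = 29950/541=55.36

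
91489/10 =9148 + 9/10 = 9148.90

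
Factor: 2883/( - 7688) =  -3/8 = - 2^( - 3)*3^1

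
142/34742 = 71/17371 =0.00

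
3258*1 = 3258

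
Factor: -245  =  -5^1*7^2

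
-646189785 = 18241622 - 664431407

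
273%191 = 82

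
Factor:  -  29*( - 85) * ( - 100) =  - 246500=- 2^2*5^3*17^1*29^1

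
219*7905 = 1731195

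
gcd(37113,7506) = 417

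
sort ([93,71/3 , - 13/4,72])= [ - 13/4,71/3,72,93 ] 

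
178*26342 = 4688876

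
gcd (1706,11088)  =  2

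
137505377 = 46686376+90819001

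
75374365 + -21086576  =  54287789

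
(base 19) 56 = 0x65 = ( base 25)41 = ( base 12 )85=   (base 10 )101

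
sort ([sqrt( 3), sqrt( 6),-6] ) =[ - 6, sqrt( 3),sqrt(6)]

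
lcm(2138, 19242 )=19242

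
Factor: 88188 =2^2 * 3^1*7349^1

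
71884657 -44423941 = 27460716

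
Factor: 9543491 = 19^1*47^1* 10687^1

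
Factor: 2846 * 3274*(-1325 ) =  -12346090300 = -  2^2 * 5^2 * 53^1*1423^1*1637^1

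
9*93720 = 843480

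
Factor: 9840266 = 2^1 * 113^1*43541^1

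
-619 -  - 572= - 47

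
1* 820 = 820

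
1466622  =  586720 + 879902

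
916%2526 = 916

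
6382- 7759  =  -1377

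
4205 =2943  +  1262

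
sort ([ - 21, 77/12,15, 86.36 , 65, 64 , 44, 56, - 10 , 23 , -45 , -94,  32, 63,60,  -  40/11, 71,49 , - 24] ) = [-94 , - 45, - 24, - 21,-10, - 40/11,77/12,15, 23,32,44, 49, 56,60  ,  63, 64,65,71, 86.36]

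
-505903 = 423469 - 929372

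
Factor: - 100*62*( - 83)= 2^3*5^2 *31^1 *83^1 = 514600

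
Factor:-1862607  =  -3^1*620869^1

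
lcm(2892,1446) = 2892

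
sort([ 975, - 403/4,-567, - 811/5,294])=[- 567, - 811/5, - 403/4, 294,975]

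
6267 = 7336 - 1069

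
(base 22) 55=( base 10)115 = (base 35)3A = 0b1110011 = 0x73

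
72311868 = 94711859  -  22399991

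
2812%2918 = 2812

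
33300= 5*6660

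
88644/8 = 22161/2 =11080.50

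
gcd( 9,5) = 1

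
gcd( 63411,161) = 23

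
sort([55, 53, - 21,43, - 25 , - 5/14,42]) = [ - 25, - 21,  -  5/14,42,43,  53,55 ] 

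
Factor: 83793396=2^2*3^1*6982783^1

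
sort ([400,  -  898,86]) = [ - 898,86, 400]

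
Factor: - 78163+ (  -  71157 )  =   - 2^3*5^1*3733^1= - 149320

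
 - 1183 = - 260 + -923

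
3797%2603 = 1194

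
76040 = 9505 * 8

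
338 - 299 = 39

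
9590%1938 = 1838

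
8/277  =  8/277 = 0.03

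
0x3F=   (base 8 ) 77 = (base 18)39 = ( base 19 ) 36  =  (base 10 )63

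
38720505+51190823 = 89911328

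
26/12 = 13/6= 2.17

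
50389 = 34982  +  15407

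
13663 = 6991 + 6672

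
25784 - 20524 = 5260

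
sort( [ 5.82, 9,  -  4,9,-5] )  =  [  -  5 , - 4, 5.82,9,9 ] 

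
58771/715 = 58771/715 = 82.20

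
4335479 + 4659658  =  8995137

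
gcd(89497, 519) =1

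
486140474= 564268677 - 78128203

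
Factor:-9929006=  - 2^1*4964503^1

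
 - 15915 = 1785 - 17700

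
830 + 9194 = 10024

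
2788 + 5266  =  8054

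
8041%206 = 7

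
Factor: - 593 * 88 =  - 2^3*11^1  *593^1 =- 52184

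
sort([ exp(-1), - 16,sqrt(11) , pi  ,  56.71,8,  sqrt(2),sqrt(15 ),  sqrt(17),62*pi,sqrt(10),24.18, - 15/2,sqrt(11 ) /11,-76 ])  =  [ - 76, -16, - 15/2, sqrt(11 )/11,exp( - 1 ),sqrt( 2 ),pi, sqrt(10),sqrt(11),sqrt (15),sqrt(17), 8,24.18,56.71,62*pi]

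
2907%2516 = 391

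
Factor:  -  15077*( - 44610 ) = 672584970 = 2^1*3^1*5^1*1487^1*15077^1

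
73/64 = 1 + 9/64 = 1.14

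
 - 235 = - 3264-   -  3029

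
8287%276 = 7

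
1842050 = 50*36841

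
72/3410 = 36/1705 =0.02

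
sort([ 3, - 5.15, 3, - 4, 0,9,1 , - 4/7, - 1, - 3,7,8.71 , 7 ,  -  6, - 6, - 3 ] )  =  [ - 6, - 6,  -  5.15, -4, - 3, - 3, - 1, - 4/7,0, 1,3, 3,7,7,8.71, 9 ]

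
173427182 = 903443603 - 730016421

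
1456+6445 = 7901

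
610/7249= 610/7249 = 0.08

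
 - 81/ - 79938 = 9/8882 = 0.00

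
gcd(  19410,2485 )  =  5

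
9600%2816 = 1152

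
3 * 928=2784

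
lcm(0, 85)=0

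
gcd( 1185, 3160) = 395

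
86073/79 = 86073/79 = 1089.53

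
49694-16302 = 33392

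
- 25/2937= -25/2937 = - 0.01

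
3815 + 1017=4832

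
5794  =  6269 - 475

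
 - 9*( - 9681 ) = 87129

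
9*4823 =43407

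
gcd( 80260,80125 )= 5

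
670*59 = 39530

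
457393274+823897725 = 1281290999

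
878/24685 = 878/24685=0.04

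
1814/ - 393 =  - 1814/393 =- 4.62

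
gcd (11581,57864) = 1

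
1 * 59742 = 59742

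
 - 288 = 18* ( - 16)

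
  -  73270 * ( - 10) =732700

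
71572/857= 71572/857 = 83.51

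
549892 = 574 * 958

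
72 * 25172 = 1812384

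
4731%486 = 357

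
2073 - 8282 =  -6209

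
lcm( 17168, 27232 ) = 789728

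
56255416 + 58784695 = 115040111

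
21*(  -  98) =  - 2058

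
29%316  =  29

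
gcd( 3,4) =1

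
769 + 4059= 4828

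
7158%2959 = 1240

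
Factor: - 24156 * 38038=-918845928 = - 2^3 * 3^2*7^1*11^2*13^1*19^1 * 61^1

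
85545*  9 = 769905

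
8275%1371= 49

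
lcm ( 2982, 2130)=14910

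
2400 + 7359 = 9759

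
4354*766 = 3335164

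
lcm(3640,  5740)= 149240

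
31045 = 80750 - 49705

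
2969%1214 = 541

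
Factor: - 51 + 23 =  - 2^2*7^1 = - 28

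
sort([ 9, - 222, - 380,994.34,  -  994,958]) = [  -  994, - 380  , - 222,9,958,  994.34]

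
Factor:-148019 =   -  17^1 * 8707^1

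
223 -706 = - 483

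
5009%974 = 139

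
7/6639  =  7/6639= 0.00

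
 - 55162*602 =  - 33207524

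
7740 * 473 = 3661020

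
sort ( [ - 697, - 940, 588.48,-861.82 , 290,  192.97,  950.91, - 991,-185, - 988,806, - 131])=[ - 991, - 988, - 940, - 861.82, - 697,  -  185 ,-131,  192.97,  290, 588.48,806,  950.91] 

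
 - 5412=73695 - 79107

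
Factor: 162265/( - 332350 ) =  - 2^(-1 )*5^(  -  1) * 17^(-1)*83^1 = - 83/170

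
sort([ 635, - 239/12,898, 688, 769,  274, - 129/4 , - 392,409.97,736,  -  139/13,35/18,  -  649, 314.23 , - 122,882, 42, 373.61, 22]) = [ - 649, - 392, - 122, -129/4, - 239/12,-139/13, 35/18 , 22,42,274, 314.23,373.61,409.97,635,  688,736,769,882,898 ]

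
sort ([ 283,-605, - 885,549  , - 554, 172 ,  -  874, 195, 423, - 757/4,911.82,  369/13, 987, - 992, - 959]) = [ - 992, - 959 , - 885,-874, - 605, - 554, - 757/4,  369/13,172,  195, 283,  423,  549, 911.82, 987 ] 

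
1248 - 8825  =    -  7577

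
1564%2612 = 1564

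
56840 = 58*980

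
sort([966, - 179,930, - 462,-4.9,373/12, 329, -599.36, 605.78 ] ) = [ - 599.36 , - 462,- 179, - 4.9, 373/12,329,605.78, 930,966]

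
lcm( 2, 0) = 0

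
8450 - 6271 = 2179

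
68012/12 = 17003/3 = 5667.67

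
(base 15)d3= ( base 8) 306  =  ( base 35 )5N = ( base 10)198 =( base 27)79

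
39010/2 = 19505   =  19505.00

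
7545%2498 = 51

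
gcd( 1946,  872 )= 2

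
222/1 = 222 = 222.00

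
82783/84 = 82783/84 = 985.51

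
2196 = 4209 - 2013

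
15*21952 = 329280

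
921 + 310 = 1231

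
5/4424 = 5/4424 = 0.00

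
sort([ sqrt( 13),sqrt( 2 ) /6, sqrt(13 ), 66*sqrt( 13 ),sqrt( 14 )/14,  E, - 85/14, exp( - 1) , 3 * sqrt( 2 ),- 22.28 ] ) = [-22.28, - 85/14,  sqrt( 2 )/6,sqrt( 14)/14, exp( - 1 ), E, sqrt( 13), sqrt(13 )  ,  3*sqrt(2), 66* sqrt( 13 ) ]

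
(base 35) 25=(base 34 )27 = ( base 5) 300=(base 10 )75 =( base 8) 113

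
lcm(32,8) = 32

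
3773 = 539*7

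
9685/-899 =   -  9685/899 = -10.77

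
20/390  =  2/39 = 0.05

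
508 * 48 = 24384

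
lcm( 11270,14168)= 495880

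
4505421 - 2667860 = 1837561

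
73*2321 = 169433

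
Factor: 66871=7^1*41^1*233^1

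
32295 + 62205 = 94500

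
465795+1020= 466815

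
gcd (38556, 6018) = 102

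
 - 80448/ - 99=812 + 20/33 = 812.61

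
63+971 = 1034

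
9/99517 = 9/99517 = 0.00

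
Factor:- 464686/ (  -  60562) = 107^(-1 )*821^1 = 821/107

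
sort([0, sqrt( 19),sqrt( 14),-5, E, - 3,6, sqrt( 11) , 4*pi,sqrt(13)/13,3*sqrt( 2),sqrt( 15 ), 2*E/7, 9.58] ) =[ - 5, - 3,0, sqrt (13)/13,2 * E/7,E,sqrt(11),sqrt(14),sqrt ( 15) , 3*sqrt( 2 ),sqrt(19 ),6,9.58, 4 * pi]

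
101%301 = 101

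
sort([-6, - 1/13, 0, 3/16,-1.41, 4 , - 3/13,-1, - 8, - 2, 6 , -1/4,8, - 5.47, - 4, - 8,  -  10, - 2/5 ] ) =[-10,-8,  -  8, - 6,-5.47, - 4,- 2,-1.41, - 1, - 2/5, - 1/4,  -  3/13, - 1/13,0,3/16, 4,6, 8 ]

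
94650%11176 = 5242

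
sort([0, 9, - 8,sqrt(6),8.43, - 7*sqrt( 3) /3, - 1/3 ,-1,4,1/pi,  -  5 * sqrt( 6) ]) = [ - 5 * sqrt(6), - 8, - 7* sqrt( 3) /3, - 1,-1/3,  0,1/pi,sqrt( 6),4, 8.43, 9 ]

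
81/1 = 81 = 81.00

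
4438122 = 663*6694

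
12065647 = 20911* 577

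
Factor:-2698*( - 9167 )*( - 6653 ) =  - 164545761598  =  - 2^1*19^1*71^1*89^1*103^1*6653^1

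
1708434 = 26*65709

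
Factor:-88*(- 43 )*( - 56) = - 211904 = - 2^6*7^1*11^1*43^1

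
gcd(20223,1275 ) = 3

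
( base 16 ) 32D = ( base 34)NV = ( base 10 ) 813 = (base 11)67A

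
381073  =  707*539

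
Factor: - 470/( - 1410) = 3^ ( - 1) = 1/3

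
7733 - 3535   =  4198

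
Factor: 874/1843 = 2^1*  23^1*97^( - 1)=46/97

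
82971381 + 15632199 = 98603580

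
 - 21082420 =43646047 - 64728467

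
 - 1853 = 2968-4821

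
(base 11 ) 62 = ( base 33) 22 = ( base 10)68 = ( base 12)58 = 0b1000100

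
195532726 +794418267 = 989950993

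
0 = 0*( - 7476) 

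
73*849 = 61977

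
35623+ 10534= 46157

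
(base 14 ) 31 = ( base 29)1E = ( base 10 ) 43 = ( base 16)2b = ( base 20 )23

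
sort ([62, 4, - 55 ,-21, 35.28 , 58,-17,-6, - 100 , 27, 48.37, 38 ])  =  [ - 100,-55, - 21, - 17, - 6,4,27, 35.28, 38, 48.37, 58, 62 ] 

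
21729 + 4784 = 26513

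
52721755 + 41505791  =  94227546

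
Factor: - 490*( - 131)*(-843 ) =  - 54112170 = -2^1*3^1 * 5^1*7^2*131^1*281^1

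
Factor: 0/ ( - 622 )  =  0 =0^1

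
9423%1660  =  1123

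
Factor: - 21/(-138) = 7/46 = 2^( - 1) *7^1*23^( - 1 ) 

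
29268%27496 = 1772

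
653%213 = 14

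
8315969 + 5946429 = 14262398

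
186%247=186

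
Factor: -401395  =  -5^1 * 80279^1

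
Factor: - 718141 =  - 89^1*8069^1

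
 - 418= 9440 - 9858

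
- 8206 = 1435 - 9641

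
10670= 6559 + 4111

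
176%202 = 176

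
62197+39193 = 101390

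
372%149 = 74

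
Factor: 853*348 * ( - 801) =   -  2^2 *3^3*29^1*89^1* 853^1 = - 237772044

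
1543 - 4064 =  - 2521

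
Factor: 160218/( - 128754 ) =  - 3^2*43^1*311^( - 1 ) =- 387/311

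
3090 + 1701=4791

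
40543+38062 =78605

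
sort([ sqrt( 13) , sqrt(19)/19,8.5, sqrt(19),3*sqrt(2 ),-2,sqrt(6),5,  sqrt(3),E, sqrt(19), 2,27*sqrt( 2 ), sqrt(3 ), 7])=[ - 2,sqrt ( 19)/19,sqrt(3 ),  sqrt( 3),2, sqrt (6 ),E, sqrt( 13 ), 3*sqrt(2),  sqrt(19 ), sqrt( 19),5,7,  8.5, 27*sqrt( 2) ] 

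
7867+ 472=8339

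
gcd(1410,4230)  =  1410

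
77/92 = 77/92 = 0.84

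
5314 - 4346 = 968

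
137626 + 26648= 164274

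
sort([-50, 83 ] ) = [ - 50,83]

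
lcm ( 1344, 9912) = 79296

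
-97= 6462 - 6559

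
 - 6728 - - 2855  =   - 3873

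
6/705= 2/235 = 0.01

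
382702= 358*1069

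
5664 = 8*708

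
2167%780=607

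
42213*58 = 2448354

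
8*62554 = 500432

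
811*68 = 55148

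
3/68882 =3/68882 =0.00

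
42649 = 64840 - 22191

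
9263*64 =592832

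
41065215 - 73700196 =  -32634981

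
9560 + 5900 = 15460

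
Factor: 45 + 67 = 2^4*7^1 = 112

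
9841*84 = 826644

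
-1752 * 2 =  - 3504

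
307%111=85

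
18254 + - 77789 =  - 59535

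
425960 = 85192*5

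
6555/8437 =6555/8437 = 0.78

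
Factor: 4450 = 2^1 * 5^2*89^1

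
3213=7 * 459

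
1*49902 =49902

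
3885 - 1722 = 2163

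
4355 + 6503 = 10858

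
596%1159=596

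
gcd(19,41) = 1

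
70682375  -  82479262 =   -  11796887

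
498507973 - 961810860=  - 463302887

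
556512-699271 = -142759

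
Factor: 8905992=2^3*3^1*371083^1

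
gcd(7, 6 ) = 1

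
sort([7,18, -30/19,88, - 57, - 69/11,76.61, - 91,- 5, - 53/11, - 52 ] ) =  [ - 91, - 57, -52 , - 69/11, - 5, - 53/11, - 30/19 , 7, 18,76.61,88]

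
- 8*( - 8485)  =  67880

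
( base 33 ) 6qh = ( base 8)16361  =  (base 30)86T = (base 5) 214114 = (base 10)7409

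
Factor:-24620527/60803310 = - 2^(  -  1)*3^( - 1)*5^(  -  1 )*47^1*83^(-1)*607^1*863^1*24419^(-1 ) 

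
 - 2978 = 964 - 3942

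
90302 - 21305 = 68997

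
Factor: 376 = 2^3*47^1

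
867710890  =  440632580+427078310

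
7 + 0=7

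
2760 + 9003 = 11763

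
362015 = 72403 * 5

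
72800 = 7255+65545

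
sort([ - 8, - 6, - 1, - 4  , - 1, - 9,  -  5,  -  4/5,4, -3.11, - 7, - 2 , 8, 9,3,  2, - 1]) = [ - 9, - 8, - 7,- 6, - 5, - 4,-3.11,-2, - 1, - 1, - 1, - 4/5,  2,3,4,8,9]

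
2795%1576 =1219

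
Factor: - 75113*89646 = - 6733579998  =  - 2^1*3^1 *31^1*67^1*223^1*2423^1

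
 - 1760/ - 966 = 880/483 = 1.82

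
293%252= 41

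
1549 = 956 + 593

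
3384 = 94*36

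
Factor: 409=409^1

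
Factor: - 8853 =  - 3^1*13^1* 227^1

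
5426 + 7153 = 12579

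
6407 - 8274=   -1867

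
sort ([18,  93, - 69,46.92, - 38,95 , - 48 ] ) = [ - 69,-48, - 38,18,46.92 , 93, 95]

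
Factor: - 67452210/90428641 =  - 2^1*3^3*5^1*7^1*29^(-1)*89^1*401^1*3118229^(- 1 ) 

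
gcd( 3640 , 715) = 65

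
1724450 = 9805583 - 8081133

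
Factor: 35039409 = 3^1*421^1 *27743^1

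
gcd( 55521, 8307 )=9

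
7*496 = 3472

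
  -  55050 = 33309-88359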